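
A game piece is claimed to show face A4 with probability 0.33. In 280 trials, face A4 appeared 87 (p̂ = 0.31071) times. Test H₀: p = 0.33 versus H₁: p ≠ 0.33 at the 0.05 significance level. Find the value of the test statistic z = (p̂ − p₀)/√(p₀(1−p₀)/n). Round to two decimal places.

p̂ = 87/280 ≈ 0.3107.
Standard error under H₀: √(0.33×0.67/280) = 0.0281.
z = (0.3107 − 0.33)/0.0281 = -0.0193/0.0281 = -0.69.
Two-sided p-value ≈ 2·Φ(−0.686) = 0.4925; since p > α = 0.05, fail to reject H₀.

z = -0.69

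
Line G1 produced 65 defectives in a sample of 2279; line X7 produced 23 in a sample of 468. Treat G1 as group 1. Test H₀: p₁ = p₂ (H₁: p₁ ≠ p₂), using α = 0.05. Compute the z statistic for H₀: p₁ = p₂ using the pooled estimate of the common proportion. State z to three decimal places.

z = -2.308

p̂₁ = 65/2279 = 0.02852, p̂₂ = 23/468 = 0.04915.
Pooled p̂ = (65+23)/(2279+468) = 88/2747 = 0.03203.
SE = √(0.0310087 × 0.00257554) = 0.00894.
z = (0.02852 − 0.04915)/0.00894 = -0.02063/0.00894 = -2.308.
Two-sided p-value ≈ 2·Φ(−2.308) = 0.0210; since p < α = 0.05, reject H₀.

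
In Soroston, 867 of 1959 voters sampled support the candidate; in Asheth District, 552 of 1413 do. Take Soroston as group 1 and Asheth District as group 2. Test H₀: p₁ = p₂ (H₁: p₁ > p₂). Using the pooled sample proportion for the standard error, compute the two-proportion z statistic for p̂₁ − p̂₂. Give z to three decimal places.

z = 3.013

p̂₁ = 867/1959 ≈ 0.44257, p̂₂ = 552/1413 ≈ 0.39066.
Pooled p̂ = (867+552)/(1959+1413) = 1419/3372 = 0.42082.
SE = √(p̂(1−p̂)(1/n₁+1/n₂)) = √(0.42082·0.57918·0.00121818) = √(0.000296907) = 0.01723.
z = (0.44257 − 0.39066)/0.01723 = 0.05191/0.01723 = 3.013.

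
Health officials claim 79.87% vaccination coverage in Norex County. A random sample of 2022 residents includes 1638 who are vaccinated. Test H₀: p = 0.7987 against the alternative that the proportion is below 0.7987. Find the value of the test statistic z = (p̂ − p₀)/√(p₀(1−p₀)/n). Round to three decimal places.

p̂ = 1638/2022 ≈ 0.81009.
Standard error under H₀: √(0.7987×0.2013/2022) = 0.00892.
z = (0.81009 − 0.7987)/0.00892 = 0.01139/0.00892 = 1.277.
p-value = P(Z < 1.277) ≈ 0.8992.

z = 1.277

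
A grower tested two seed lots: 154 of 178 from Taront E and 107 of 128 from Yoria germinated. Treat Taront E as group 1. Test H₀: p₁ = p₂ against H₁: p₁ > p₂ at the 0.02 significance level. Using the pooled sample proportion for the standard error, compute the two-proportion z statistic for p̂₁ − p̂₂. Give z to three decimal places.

p̂₁ = 154/178 = 0.86517, p̂₂ = 107/128 = 0.83594.
Pooled p̂ = (154+107)/(178+128) = 261/306 = 0.85294.
SE = √(0.125433 × 0.0134305) = 0.04104.
z = (0.86517 − 0.83594)/0.04104 = 0.02923/0.04104 = 0.712.
p-value = P(Z > 0.712) ≈ 0.2382. With α = 0.02, fail to reject H₀.

z = 0.712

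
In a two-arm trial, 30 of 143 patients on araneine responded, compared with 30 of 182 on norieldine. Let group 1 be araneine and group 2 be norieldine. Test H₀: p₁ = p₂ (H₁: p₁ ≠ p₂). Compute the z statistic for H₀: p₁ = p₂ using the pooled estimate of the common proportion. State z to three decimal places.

z = 1.037

p̂₁ = 30/143 = 0.20979, p̂₂ = 30/182 = 0.16484.
Pooled p̂ = (30+30)/(143+182) = 60/325 = 0.18462.
SE = √(p̂(1−p̂)(1/n₁+1/n₂)) = √(0.18462·0.81538·0.0124875) = √(0.00187978) = 0.04336.
z = (0.20979 − 0.16484)/0.04336 = 0.04495/0.04336 = 1.037.
Two-sided p-value ≈ 2·Φ(−1.037) = 0.2998.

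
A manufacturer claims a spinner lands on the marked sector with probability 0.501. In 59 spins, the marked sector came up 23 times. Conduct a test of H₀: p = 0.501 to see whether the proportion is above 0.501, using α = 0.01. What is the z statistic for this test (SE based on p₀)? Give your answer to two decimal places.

z = -1.71

p̂ = 23/59 = 0.3898.
SE = √(p₀(1−p₀)/n) = √(0.25/59) = 0.0651.
z = (0.3898 − 0.501)/0.0651 = -0.1112/0.0651 = -1.71.
p-value = P(Z > -1.708) ≈ 0.9562. With α = 0.01, fail to reject H₀.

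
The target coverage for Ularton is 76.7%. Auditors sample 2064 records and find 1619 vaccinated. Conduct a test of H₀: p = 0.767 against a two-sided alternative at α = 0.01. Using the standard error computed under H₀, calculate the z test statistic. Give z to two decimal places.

z = 1.87

p̂ = 1619/2064 = 0.7844.
SE = √(p₀(1−p₀)/n) = √(0.17871/2064) = 0.0093.
z = (0.7844 − 0.767)/0.0093 = 0.0174/0.0093 = 1.87.
Two-sided p-value ≈ 2·Φ(−1.870) = 0.0615, so at α = 0.01 we fail to reject H₀.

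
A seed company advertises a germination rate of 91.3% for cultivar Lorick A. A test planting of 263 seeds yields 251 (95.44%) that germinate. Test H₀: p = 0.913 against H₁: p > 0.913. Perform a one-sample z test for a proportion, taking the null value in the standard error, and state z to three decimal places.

z = 2.381

p̂ = 251/263 = 0.954373.
SE = √(p₀(1−p₀)/n) = √(0.079431/263) = 0.017379.
z = (0.954373 − 0.913)/0.017379 = 0.041373/0.017379 = 2.381.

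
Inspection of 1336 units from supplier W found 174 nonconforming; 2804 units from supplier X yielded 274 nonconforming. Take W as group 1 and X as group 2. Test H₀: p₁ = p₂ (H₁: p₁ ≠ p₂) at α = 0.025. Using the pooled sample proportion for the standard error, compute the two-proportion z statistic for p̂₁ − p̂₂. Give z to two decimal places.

z = 3.15

p̂₁ = 174/1336 ≈ 0.13024, p̂₂ = 274/2804 ≈ 0.09772.
Pooled p̂ = (174+274)/(1336+2804) = 448/4140 = 0.10821.
SE = √(0.0965026 × 0.00110514) = 0.01033.
z = (0.13024 − 0.09772)/0.01033 = 0.03252/0.01033 = 3.15.
p-value = 2·P(Z > 3.149) ≈ 0.0016, so at α = 0.025 we reject H₀.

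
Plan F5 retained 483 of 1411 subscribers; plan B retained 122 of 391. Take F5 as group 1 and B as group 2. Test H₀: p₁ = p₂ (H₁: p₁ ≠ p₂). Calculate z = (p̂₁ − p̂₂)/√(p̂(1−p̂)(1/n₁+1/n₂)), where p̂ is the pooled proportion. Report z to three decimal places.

z = 1.122

p̂₁ = 483/1411 ≈ 0.34231, p̂₂ = 122/391 ≈ 0.31202.
Pooled p̂ = (483+122)/(1411+391) = 605/1802 = 0.33574.
SE = √(p̂(1−p̂)(1/n₁+1/n₂)) = √(0.33574·0.66426·0.00326626) = √(0.000728435) = 0.02699.
z = (0.34231 − 0.31202)/0.02699 = 0.03029/0.02699 = 1.122.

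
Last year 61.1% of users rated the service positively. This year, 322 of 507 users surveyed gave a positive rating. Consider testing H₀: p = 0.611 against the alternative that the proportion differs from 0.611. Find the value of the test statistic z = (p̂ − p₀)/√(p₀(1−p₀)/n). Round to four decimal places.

p̂ = 322/507 = 0.6351085.
Standard error under H₀: √(0.611×0.389/507) = 0.0216517.
z = (0.6351085 − 0.611)/0.0216517 = 0.0241085/0.0216517 = 1.1135.

z = 1.1135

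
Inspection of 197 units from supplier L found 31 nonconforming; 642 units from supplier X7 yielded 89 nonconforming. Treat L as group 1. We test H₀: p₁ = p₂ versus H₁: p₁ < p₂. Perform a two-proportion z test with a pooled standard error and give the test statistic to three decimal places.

p̂₁ = 31/197 ≈ 0.15736, p̂₂ = 89/642 ≈ 0.13863.
Pooled p̂ = (31+89)/(197+642) = 120/839 = 0.14303.
SE = √(0.122571 × 0.00663377) = 0.02852.
z = (0.15736 − 0.13863)/0.02852 = 0.01873/0.02852 = 0.657.

z = 0.657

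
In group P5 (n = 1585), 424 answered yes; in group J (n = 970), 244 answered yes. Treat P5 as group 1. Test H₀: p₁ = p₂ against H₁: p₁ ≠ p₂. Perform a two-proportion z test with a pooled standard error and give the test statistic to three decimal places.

p̂₁ = 424/1585 = 0.26751, p̂₂ = 244/970 = 0.25155.
Pooled p̂ = (424+244)/(1585+970) = 668/2555 = 0.26145.
SE = √(p̂(1−p̂)(1/n₁+1/n₂)) = √(0.26145·0.73855·0.00166184) = √(0.00032089) = 0.01791.
z = (0.26751 − 0.25155)/0.01791 = 0.01596/0.01791 = 0.891.

z = 0.891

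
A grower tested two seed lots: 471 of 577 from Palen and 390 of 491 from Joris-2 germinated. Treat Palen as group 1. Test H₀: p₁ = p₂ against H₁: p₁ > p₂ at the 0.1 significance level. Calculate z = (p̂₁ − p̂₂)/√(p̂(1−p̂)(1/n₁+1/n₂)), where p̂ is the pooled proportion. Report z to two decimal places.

p̂₁ = 471/577 = 0.8163, p̂₂ = 390/491 = 0.7943.
Pooled p̂ = (471+390)/(577+491) = 861/1068 = 0.8062.
SE = √(0.156254 × 0.00376976) = 0.0243.
z = (0.8163 − 0.7943)/0.0243 = 0.0220/0.0243 = 0.91.
p-value = P(Z > 0.906) ≈ 0.1824. With α = 0.1, fail to reject H₀.

z = 0.91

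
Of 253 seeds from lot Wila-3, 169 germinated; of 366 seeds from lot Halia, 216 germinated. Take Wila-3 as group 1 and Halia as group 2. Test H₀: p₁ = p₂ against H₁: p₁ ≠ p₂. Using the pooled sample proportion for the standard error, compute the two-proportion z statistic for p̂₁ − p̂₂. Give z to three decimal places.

z = 1.963

p̂₁ = 169/253 = 0.66798, p̂₂ = 216/366 = 0.59016.
Pooled p̂ = (169+216)/(253+366) = 385/619 = 0.62197.
SE = √(0.235123 × 0.00668481) = 0.03965.
z = (0.66798 − 0.59016)/0.03965 = 0.07782/0.03965 = 1.963.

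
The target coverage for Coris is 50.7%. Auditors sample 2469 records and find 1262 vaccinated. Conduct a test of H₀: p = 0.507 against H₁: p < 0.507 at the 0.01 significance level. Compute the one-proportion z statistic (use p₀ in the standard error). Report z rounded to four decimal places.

p̂ = 1262/2469 ≈ 0.511138.
Under H₀, SE = √(0.507·0.493/2469) = √(0.000101236) = 0.010062.
z = (0.511138 − 0.507)/0.010062 = 0.004138/0.010062 = 0.4113.
p-value = P(Z < 0.411) ≈ 0.6596, so at α = 0.01 we fail to reject H₀.

z = 0.4113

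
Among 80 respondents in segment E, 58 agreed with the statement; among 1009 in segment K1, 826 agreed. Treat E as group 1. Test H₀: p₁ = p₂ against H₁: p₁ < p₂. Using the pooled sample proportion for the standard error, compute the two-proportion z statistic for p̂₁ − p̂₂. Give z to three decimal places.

p̂₁ = 58/80 = 0.72500, p̂₂ = 826/1009 = 0.81863.
Pooled p̂ = (58+826)/(80+1009) = 884/1089 = 0.81175.
SE = √(p̂(1−p̂)(1/n₁+1/n₂)) = √(0.81175·0.18825·0.0134911) = √(0.00206157) = 0.04540.
z = (0.72500 − 0.81863)/0.04540 = -0.09363/0.04540 = -2.062.
p-value = P(Z < -2.062) ≈ 0.0196.

z = -2.062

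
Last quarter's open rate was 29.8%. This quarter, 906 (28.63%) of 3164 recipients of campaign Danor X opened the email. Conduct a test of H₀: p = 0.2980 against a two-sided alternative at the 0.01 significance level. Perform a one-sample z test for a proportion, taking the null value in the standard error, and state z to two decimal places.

z = -1.43

p̂ = 906/3164 ≈ 0.28635.
SE = √(p₀(1−p₀)/n) = √(0.2092/3164) = 0.00813.
z = (0.28635 − 0.298)/0.00813 = -0.01165/0.00813 = -1.43.
p-value = 2·P(Z > 1.433) ≈ 0.1518; since p > α = 0.01, fail to reject H₀.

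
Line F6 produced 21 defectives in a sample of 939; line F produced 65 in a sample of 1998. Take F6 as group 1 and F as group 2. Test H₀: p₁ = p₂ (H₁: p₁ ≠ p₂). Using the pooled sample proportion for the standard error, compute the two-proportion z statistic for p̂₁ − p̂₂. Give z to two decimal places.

p̂₁ = 21/939 = 0.02236, p̂₂ = 65/1998 = 0.03253.
Pooled p̂ = (21+65)/(939+1998) = 86/2937 = 0.02928.
SE = √(p̂(1−p̂)(1/n₁+1/n₂)) = √(0.02928·0.97072·0.00156546) = √(4.4497e-05) = 0.00667.
z = (0.02236 − 0.03253)/0.00667 = -0.01017/0.00667 = -1.52.
Two-sided p-value ≈ 2·Φ(−1.524) = 0.1274.

z = -1.52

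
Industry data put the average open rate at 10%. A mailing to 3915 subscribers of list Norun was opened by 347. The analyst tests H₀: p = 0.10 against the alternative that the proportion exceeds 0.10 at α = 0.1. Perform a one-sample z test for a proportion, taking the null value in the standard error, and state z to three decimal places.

z = -2.371

p̂ = 347/3915 ≈ 0.088633.
SE = √(p₀(1−p₀)/n) = √(0.09/3915) = 0.004795.
z = (0.088633 − 0.1)/0.004795 = -0.011367/0.004795 = -2.371.
p-value = P(Z > -2.371) ≈ 0.9911; since p > α = 0.1, fail to reject H₀.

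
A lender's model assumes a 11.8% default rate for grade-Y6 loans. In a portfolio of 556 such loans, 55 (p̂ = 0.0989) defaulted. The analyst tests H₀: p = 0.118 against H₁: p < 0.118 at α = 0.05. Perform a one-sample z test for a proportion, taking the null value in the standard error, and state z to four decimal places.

p̂ = 55/556 = 0.098921.
Under H₀, SE = √(0.118·0.882/556) = √(0.000187187) = 0.013682.
z = (0.098921 − 0.118)/0.013682 = -0.019079/0.013682 = -1.3945.
p-value = P(Z < -1.395) ≈ 0.0816, so at α = 0.05 we fail to reject H₀.

z = -1.3945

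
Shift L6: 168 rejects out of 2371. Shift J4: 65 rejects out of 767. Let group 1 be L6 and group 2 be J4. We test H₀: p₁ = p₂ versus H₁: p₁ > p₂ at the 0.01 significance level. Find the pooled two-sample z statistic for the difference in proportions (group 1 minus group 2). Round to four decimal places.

z = -1.2753

p̂₁ = 168/2371 = 0.07085618, p̂₂ = 65/767 = 0.08474576.
Pooled p̂ = (168+65)/(2371+767) = 233/3138 = 0.07425112.
SE = √(p̂(1−p̂)(1/n₁+1/n₂)) = √(0.07425112·0.92574888·0.00172554) = √(0.00011861) = 0.01089083.
z = (0.07085618 − 0.08474576)/0.01089083 = -0.01388958/0.01089083 = -1.2753.
p-value = P(Z > -1.275) ≈ 0.8989; since p > α = 0.01, fail to reject H₀.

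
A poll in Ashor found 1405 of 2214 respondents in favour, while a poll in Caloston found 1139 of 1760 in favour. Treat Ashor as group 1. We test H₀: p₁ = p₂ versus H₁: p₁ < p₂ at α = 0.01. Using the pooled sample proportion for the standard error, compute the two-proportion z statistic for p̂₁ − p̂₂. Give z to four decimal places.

z = -0.8195

p̂₁ = 1405/2214 = 0.634598, p̂₂ = 1139/1760 = 0.647159.
Pooled p̂ = (1405+1139)/(2214+1760) = 2544/3974 = 0.640161.
SE = √(p̂(1−p̂)(1/n₁+1/n₂)) = √(0.640161·0.359839·0.00101985) = √(0.000234928) = 0.015327.
z = (0.634598 − 0.647159)/0.015327 = -0.012561/0.015327 = -0.8195.
p-value = P(Z < -0.820) ≈ 0.2062. With α = 0.01, fail to reject H₀.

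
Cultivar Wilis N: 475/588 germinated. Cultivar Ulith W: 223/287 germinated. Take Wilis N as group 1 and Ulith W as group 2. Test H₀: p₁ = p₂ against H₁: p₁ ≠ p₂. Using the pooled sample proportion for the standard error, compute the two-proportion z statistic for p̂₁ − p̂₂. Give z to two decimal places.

z = 1.07

p̂₁ = 475/588 = 0.8078, p̂₂ = 223/287 = 0.7770.
Pooled p̂ = (475+223)/(588+287) = 698/875 = 0.7977.
SE = √(p̂(1−p̂)(1/n₁+1/n₂)) = √(0.7977·0.2023·0.005185) = √(0.000836684) = 0.0289.
z = (0.8078 − 0.7770)/0.0289 = 0.0308/0.0289 = 1.07.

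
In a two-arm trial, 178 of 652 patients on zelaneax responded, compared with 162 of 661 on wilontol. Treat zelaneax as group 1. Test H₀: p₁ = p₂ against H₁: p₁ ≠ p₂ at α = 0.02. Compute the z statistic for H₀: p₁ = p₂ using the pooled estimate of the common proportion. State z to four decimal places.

p̂₁ = 178/652 = 0.273006, p̂₂ = 162/661 = 0.245083.
Pooled p̂ = (178+162)/(652+661) = 340/1313 = 0.258949.
SE = √(p̂(1−p̂)(1/n₁+1/n₂)) = √(0.258949·0.741051·0.0030466) = √(0.000584626) = 0.024179.
z = (0.273006 − 0.245083)/0.024179 = 0.027923/0.024179 = 1.1548.
Two-sided p-value ≈ 2·Φ(−1.155) = 0.2482; since p > α = 0.02, fail to reject H₀.

z = 1.1548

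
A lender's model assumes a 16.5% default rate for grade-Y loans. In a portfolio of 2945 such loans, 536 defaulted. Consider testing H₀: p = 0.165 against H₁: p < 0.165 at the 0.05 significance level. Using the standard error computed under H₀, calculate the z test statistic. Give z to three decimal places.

z = 2.486

p̂ = 536/2945 = 0.182003.
SE = √(p₀(1−p₀)/n) = √(0.13778/2945) = 0.006840.
z = (0.182003 − 0.165)/0.006840 = 0.017003/0.006840 = 2.486.
p-value = P(Z < 2.486) ≈ 0.9935; since p > α = 0.05, fail to reject H₀.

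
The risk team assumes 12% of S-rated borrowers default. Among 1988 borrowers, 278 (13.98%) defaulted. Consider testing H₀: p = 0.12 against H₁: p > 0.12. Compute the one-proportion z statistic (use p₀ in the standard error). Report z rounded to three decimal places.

z = 2.722

p̂ = 278/1988 ≈ 0.13984.
Under H₀, SE = √(0.12·0.88/1988) = √(5.31187e-05) = 0.00729.
z = (0.13984 − 0.12)/0.00729 = 0.01984/0.00729 = 2.722.
p-value = P(Z > 2.722) ≈ 0.0032.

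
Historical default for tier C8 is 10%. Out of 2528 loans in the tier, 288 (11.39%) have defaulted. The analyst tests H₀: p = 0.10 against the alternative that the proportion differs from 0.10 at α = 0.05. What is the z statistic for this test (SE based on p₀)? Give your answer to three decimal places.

p̂ = 288/2528 = 0.113924.
Standard error under H₀: √(0.1×0.9/2528) = 0.005967.
z = (0.113924 − 0.1)/0.005967 = 0.013924/0.005967 = 2.334.
p-value = 2·P(Z > 2.334) ≈ 0.0196. With α = 0.05, reject H₀.

z = 2.334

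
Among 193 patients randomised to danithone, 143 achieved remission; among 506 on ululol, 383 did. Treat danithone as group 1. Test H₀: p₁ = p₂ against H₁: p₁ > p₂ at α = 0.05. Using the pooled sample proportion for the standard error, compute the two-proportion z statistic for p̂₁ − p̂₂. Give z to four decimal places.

z = -0.4378

p̂₁ = 143/193 ≈ 0.740933, p̂₂ = 383/506 ≈ 0.756917.
Pooled p̂ = (143+383)/(193+506) = 526/699 = 0.752504.
SE = √(p̂(1−p̂)(1/n₁+1/n₂)) = √(0.752504·0.247496·0.00715763) = √(0.00133305) = 0.036511.
z = (0.740933 − 0.756917)/0.036511 = -0.015984/0.036511 = -0.4378.
p-value = P(Z > -0.438) ≈ 0.6692. With α = 0.05, fail to reject H₀.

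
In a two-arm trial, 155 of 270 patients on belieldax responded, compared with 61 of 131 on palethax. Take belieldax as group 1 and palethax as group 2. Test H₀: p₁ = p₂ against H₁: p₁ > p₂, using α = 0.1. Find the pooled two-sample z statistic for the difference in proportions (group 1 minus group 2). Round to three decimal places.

p̂₁ = 155/270 = 0.57407, p̂₂ = 61/131 = 0.46565.
Pooled p̂ = (155+61)/(270+131) = 216/401 = 0.53865.
SE = √(0.248506 × 0.0113373) = 0.05308.
z = (0.57407 − 0.46565)/0.05308 = 0.10842/0.05308 = 2.043.
p-value = P(Z > 2.043) ≈ 0.0205. With α = 0.1, reject H₀.

z = 2.043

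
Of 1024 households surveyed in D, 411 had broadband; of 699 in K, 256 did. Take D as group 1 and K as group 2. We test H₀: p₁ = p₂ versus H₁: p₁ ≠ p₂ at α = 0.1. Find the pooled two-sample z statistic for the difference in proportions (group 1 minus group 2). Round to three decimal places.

p̂₁ = 411/1024 = 0.40137, p̂₂ = 256/699 = 0.36624.
Pooled p̂ = (411+256)/(1024+699) = 667/1723 = 0.38712.
SE = √(p̂(1−p̂)(1/n₁+1/n₂)) = √(0.38712·0.61288·0.00240718) = √(0.00057112) = 0.02390.
z = (0.40137 − 0.36624)/0.02390 = 0.03513/0.02390 = 1.470.
Two-sided p-value ≈ 2·Φ(−1.470) = 0.1416; since p > α = 0.1, fail to reject H₀.

z = 1.470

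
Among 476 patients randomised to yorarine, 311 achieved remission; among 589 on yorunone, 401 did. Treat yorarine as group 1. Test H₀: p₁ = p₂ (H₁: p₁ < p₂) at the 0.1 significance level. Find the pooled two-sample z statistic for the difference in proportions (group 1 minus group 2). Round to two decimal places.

z = -0.95

p̂₁ = 311/476 = 0.65336, p̂₂ = 401/589 = 0.68081.
Pooled p̂ = (311+401)/(476+589) = 712/1065 = 0.66854.
SE = √(0.221593 × 0.00379863) = 0.02901.
z = (0.65336 − 0.68081)/0.02901 = -0.02745/0.02901 = -0.95.
p-value = P(Z < -0.946) ≈ 0.1720; since p > α = 0.1, fail to reject H₀.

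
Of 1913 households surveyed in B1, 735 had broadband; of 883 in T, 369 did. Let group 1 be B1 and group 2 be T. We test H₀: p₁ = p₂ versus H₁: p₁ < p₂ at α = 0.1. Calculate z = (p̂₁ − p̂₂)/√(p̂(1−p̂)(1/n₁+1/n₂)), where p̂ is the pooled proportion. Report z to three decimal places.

p̂₁ = 735/1913 = 0.384213, p̂₂ = 369/883 = 0.417894.
Pooled p̂ = (735+369)/(1913+883) = 1104/2796 = 0.394850.
SE = √(p̂(1−p̂)(1/n₁+1/n₂)) = √(0.394850·0.605150·0.00165524) = √(0.000395509) = 0.019887.
z = (0.384213 − 0.417894)/0.019887 = -0.033681/0.019887 = -1.694.
p-value = P(Z < -1.694) ≈ 0.0452; since p < α = 0.1, reject H₀.

z = -1.694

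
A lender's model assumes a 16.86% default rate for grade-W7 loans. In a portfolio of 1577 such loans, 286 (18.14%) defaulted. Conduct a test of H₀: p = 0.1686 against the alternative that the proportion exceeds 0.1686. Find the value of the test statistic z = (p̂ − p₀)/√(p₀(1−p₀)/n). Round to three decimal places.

z = 1.353

p̂ = 286/1577 = 0.18136.
Under H₀, SE = √(0.1686·0.8314/1577) = √(8.88865e-05) = 0.00943.
z = (0.18136 − 0.1686)/0.00943 = 0.01276/0.00943 = 1.353.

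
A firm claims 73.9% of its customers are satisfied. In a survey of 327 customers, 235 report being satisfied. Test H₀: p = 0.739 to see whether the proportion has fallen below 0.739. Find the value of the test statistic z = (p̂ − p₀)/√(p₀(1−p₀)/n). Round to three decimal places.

z = -0.838

p̂ = 235/327 = 0.71865.
SE = √(p₀(1−p₀)/n) = √(0.19288/327) = 0.02429.
z = (0.71865 − 0.739)/0.02429 = -0.02035/0.02429 = -0.838.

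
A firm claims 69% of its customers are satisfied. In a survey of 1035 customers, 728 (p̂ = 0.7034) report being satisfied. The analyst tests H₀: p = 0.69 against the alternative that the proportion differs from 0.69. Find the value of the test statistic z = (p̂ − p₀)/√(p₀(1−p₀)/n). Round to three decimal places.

p̂ = 728/1035 ≈ 0.703382.
Standard error under H₀: √(0.69×0.31/1035) = 0.014376.
z = (0.703382 − 0.69)/0.014376 = 0.013382/0.014376 = 0.931.

z = 0.931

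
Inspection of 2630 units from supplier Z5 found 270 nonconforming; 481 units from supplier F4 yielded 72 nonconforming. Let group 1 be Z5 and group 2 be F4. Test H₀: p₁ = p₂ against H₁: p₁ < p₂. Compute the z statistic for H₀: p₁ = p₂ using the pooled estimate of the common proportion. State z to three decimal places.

p̂₁ = 270/2630 ≈ 0.10266, p̂₂ = 72/481 ≈ 0.14969.
Pooled p̂ = (270+72)/(2630+481) = 342/3111 = 0.10993.
SE = √(0.0978473 × 0.00245923) = 0.01551.
z = (0.10266 − 0.14969)/0.01551 = -0.04703/0.01551 = -3.032.

z = -3.032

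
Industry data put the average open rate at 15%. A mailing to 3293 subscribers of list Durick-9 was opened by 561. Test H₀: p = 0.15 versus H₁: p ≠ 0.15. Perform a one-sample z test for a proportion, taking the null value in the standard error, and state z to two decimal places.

z = 3.27

p̂ = 561/3293 ≈ 0.17036.
SE = √(p₀(1−p₀)/n) = √(0.1275/3293) = 0.00622.
z = (0.17036 − 0.15)/0.00622 = 0.02036/0.00622 = 3.27.
Two-sided p-value ≈ 2·Φ(−3.272) = 0.0011.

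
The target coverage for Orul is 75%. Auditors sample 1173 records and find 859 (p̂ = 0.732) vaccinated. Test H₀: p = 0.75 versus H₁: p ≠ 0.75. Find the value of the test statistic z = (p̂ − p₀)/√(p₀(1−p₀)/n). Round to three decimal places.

p̂ = 859/1173 = 0.732310.
Under H₀, SE = √(0.75·0.25/1173) = √(0.000159847) = 0.012643.
z = (0.732310 − 0.75)/0.012643 = -0.017690/0.012643 = -1.399.
Two-sided p-value ≈ 2·Φ(−1.399) = 0.1618.

z = -1.399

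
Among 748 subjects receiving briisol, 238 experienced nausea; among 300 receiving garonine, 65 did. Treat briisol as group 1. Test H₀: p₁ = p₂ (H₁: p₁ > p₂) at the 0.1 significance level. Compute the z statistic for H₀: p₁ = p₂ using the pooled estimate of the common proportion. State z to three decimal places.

z = 3.277

p̂₁ = 238/748 = 0.31818, p̂₂ = 65/300 = 0.21667.
Pooled p̂ = (238+65)/(748+300) = 303/1048 = 0.28912.
SE = √(p̂(1−p̂)(1/n₁+1/n₂)) = √(0.28912·0.71088·0.00467023) = √(0.000959875) = 0.03098.
z = (0.31818 − 0.21667)/0.03098 = 0.10151/0.03098 = 3.277.
p-value = P(Z > 3.277) ≈ 0.0005, so at α = 0.1 we reject H₀.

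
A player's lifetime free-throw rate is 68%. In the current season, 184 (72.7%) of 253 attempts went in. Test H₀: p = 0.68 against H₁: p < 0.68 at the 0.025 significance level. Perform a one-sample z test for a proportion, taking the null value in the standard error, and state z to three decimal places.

p̂ = 184/253 ≈ 0.72727.
Standard error under H₀: √(0.68×0.32/253) = 0.02933.
z = (0.72727 − 0.68)/0.02933 = 0.04727/0.02933 = 1.612.
p-value = P(Z < 1.612) ≈ 0.9465; since p > α = 0.025, fail to reject H₀.

z = 1.612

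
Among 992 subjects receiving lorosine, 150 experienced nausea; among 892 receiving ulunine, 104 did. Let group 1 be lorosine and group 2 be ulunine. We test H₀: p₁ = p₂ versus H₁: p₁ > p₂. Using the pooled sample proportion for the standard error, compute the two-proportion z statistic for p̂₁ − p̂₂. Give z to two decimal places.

p̂₁ = 150/992 ≈ 0.15121, p̂₂ = 104/892 ≈ 0.11659.
Pooled p̂ = (150+104)/(992+892) = 254/1884 = 0.13482.
SE = √(0.116643 × 0.00212914) = 0.01576.
z = (0.15121 − 0.11659)/0.01576 = 0.03462/0.01576 = 2.20.

z = 2.20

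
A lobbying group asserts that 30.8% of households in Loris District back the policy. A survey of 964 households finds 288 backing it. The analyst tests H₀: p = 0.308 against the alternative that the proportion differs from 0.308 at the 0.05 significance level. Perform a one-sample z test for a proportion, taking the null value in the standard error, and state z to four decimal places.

p̂ = 288/964 ≈ 0.2987552.
SE = √(p₀(1−p₀)/n) = √(0.21314/964) = 0.0148693.
z = (0.2987552 − 0.308)/0.0148693 = -0.0092448/0.0148693 = -0.6217.
Two-sided p-value ≈ 2·Φ(−0.622) = 0.5341. With α = 0.05, fail to reject H₀.

z = -0.6217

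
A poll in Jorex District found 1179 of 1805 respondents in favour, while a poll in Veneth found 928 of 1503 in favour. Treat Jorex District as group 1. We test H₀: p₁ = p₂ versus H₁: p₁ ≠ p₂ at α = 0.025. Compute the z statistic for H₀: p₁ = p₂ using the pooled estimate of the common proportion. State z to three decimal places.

p̂₁ = 1179/1805 ≈ 0.653186, p̂₂ = 928/1503 ≈ 0.617432.
Pooled p̂ = (1179+928)/(1805+1503) = 2107/3308 = 0.636941.
SE = √(p̂(1−p̂)(1/n₁+1/n₂)) = √(0.636941·0.363059·0.00121935) = √(0.000281972) = 0.016792.
z = (0.653186 − 0.617432)/0.016792 = 0.035754/0.016792 = 2.129.
Two-sided p-value ≈ 2·Φ(−2.129) = 0.0332; since p > α = 0.025, fail to reject H₀.

z = 2.129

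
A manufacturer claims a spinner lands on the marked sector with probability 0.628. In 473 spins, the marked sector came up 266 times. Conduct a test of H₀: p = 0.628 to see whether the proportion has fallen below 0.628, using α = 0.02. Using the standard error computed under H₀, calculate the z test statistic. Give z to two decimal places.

z = -2.95

p̂ = 266/473 ≈ 0.5624.
Standard error under H₀: √(0.628×0.372/473) = 0.0222.
z = (0.5624 − 0.628)/0.0222 = -0.0656/0.0222 = -2.95.
p-value = P(Z < -2.953) ≈ 0.0016; since p < α = 0.02, reject H₀.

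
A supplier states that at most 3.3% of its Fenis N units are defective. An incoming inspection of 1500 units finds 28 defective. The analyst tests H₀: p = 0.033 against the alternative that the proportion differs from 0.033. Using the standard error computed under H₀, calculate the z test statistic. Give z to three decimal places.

p̂ = 28/1500 ≈ 0.01867.
Under H₀, SE = √(0.033·0.967/1500) = √(2.1274e-05) = 0.00461.
z = (0.01867 − 0.033)/0.00461 = -0.01433/0.00461 = -3.108.
Two-sided p-value ≈ 2·Φ(−3.108) = 0.0019.

z = -3.108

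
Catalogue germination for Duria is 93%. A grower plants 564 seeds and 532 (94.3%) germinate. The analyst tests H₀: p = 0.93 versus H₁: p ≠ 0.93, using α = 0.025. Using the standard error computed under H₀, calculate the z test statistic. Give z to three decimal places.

z = 1.234

p̂ = 532/564 ≈ 0.943262.
SE = √(p₀(1−p₀)/n) = √(0.0651/564) = 0.010744.
z = (0.943262 − 0.93)/0.010744 = 0.013262/0.010744 = 1.234.
Two-sided p-value ≈ 2·Φ(−1.234) = 0.2170. With α = 0.025, fail to reject H₀.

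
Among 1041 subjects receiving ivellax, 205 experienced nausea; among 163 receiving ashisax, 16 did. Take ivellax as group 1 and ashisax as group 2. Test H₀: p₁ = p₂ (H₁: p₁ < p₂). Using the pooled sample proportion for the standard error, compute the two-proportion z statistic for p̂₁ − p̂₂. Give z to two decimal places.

z = 3.03

p̂₁ = 205/1041 ≈ 0.1969, p̂₂ = 16/163 ≈ 0.0982.
Pooled p̂ = (205+16)/(1041+163) = 221/1204 = 0.1836.
SE = √(p̂(1−p̂)(1/n₁+1/n₂)) = √(0.1836·0.8164·0.00709558) = √(0.00106336) = 0.0326.
z = (0.1969 − 0.0982)/0.0326 = 0.0987/0.0326 = 3.03.
p-value = P(Z < 3.029) ≈ 0.9988.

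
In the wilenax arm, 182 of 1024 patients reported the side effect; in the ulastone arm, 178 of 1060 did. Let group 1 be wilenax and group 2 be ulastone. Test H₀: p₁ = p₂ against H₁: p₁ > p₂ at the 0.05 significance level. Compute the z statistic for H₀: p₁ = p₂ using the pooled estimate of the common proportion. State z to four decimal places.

p̂₁ = 182/1024 ≈ 0.177734, p̂₂ = 178/1060 ≈ 0.167925.
Pooled p̂ = (182+178)/(1024+1060) = 360/2084 = 0.172745.
SE = √(p̂(1−p̂)(1/n₁+1/n₂)) = √(0.172745·0.827255·0.00191996) = √(0.00027437) = 0.016564.
z = (0.177734 − 0.167925)/0.016564 = 0.009809/0.016564 = 0.5922.
p-value = P(Z > 0.592) ≈ 0.2768; since p > α = 0.05, fail to reject H₀.

z = 0.5922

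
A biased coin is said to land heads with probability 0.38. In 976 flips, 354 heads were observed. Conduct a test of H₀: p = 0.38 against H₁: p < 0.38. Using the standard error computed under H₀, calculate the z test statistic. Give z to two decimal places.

z = -1.11

p̂ = 354/976 ≈ 0.36270.
SE = √(p₀(1−p₀)/n) = √(0.2356/976) = 0.01554.
z = (0.36270 − 0.38)/0.01554 = -0.01730/0.01554 = -1.11.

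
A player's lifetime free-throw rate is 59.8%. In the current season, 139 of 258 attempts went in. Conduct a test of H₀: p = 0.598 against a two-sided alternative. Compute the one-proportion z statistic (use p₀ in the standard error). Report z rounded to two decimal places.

z = -1.94

p̂ = 139/258 = 0.5388.
Standard error under H₀: √(0.598×0.402/258) = 0.0305.
z = (0.5388 − 0.598)/0.0305 = -0.0592/0.0305 = -1.94.
Two-sided p-value ≈ 2·Φ(−1.941) = 0.0523.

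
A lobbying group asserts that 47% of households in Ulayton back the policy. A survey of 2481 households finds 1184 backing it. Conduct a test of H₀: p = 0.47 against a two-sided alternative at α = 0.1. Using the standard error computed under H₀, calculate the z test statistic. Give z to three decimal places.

z = 0.721

p̂ = 1184/2481 ≈ 0.477227.
Standard error under H₀: √(0.47×0.53/2481) = 0.010020.
z = (0.477227 − 0.47)/0.010020 = 0.007227/0.010020 = 0.721.
p-value = 2·P(Z > 0.721) ≈ 0.4708. With α = 0.1, fail to reject H₀.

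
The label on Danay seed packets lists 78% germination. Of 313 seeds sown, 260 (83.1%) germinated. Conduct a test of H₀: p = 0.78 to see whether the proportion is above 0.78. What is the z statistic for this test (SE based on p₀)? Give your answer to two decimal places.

p̂ = 260/313 ≈ 0.83067.
Under H₀, SE = √(0.78·0.22/313) = √(0.000548243) = 0.02341.
z = (0.83067 − 0.78)/0.02341 = 0.05067/0.02341 = 2.16.

z = 2.16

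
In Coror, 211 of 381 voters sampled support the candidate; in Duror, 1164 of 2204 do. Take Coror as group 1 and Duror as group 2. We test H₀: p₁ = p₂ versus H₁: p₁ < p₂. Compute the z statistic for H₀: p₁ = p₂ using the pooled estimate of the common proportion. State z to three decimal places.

p̂₁ = 211/381 ≈ 0.55381, p̂₂ = 1164/2204 ≈ 0.52813.
Pooled p̂ = (211+1164)/(381+2204) = 1375/2585 = 0.53191.
SE = √(0.248981 × 0.00307839) = 0.02769.
z = (0.55381 − 0.52813)/0.02769 = 0.02568/0.02769 = 0.927.
p-value = P(Z < 0.927) ≈ 0.8231.

z = 0.927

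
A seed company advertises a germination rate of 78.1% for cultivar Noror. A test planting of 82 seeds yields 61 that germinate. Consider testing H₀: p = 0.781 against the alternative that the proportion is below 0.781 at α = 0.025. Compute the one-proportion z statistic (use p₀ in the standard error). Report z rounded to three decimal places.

z = -0.812

p̂ = 61/82 = 0.74390.
Standard error under H₀: √(0.781×0.219/82) = 0.04567.
z = (0.74390 − 0.781)/0.04567 = -0.03710/0.04567 = -0.812.
p-value = P(Z < -0.812) ≈ 0.2083; since p > α = 0.025, fail to reject H₀.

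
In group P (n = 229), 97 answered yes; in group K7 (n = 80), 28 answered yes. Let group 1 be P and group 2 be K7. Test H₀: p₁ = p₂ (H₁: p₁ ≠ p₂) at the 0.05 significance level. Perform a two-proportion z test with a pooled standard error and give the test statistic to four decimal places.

z = 1.1544

p̂₁ = 97/229 ≈ 0.423581, p̂₂ = 28/80 ≈ 0.350000.
Pooled p̂ = (97+28)/(229+80) = 125/309 = 0.404531.
SE = √(p̂(1−p̂)(1/n₁+1/n₂)) = √(0.404531·0.595469·0.0168668) = √(0.00406297) = 0.063741.
z = (0.423581 − 0.350000)/0.063741 = 0.073581/0.063741 = 1.1544.
Two-sided p-value ≈ 2·Φ(−1.154) = 0.2484, so at α = 0.05 we fail to reject H₀.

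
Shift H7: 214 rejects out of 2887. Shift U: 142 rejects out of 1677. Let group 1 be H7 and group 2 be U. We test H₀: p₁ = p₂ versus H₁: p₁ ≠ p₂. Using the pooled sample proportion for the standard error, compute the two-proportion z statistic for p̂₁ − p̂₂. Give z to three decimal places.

p̂₁ = 214/2887 = 0.074125, p̂₂ = 142/1677 = 0.084675.
Pooled p̂ = (214+142)/(2887+1677) = 356/4564 = 0.078002.
SE = √(p̂(1−p̂)(1/n₁+1/n₂)) = √(0.078002·0.921998·0.000942683) = √(6.77954e-05) = 0.008234.
z = (0.074125 − 0.084675)/0.008234 = -0.010550/0.008234 = -1.281.

z = -1.281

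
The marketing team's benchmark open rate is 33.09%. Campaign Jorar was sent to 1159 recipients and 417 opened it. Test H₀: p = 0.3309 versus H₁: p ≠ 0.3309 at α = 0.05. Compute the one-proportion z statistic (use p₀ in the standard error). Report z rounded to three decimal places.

z = 2.090

p̂ = 417/1159 ≈ 0.35979.
Standard error under H₀: √(0.3309×0.6691/1159) = 0.01382.
z = (0.35979 − 0.3309)/0.01382 = 0.02889/0.01382 = 2.090.
p-value = 2·P(Z > 2.090) ≈ 0.0366, so at α = 0.05 we reject H₀.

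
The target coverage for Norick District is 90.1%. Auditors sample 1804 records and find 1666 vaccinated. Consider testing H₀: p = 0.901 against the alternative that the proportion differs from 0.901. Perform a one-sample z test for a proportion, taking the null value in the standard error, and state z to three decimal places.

z = 3.200

p̂ = 1666/1804 = 0.923503.
SE = √(p₀(1−p₀)/n) = √(0.089199/1804) = 0.007032.
z = (0.923503 − 0.901)/0.007032 = 0.022503/0.007032 = 3.200.
Two-sided p-value ≈ 2·Φ(−3.200) = 0.0014.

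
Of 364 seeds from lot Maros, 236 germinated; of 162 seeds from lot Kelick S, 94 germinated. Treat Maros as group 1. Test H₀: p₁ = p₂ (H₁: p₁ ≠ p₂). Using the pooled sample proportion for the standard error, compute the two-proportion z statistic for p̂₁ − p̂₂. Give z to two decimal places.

z = 1.49

p̂₁ = 236/364 ≈ 0.6484, p̂₂ = 94/162 ≈ 0.5802.
Pooled p̂ = (236+94)/(364+162) = 330/526 = 0.6274.
SE = √(p̂(1−p̂)(1/n₁+1/n₂)) = √(0.6274·0.3726·0.00892009) = √(0.0020853) = 0.0457.
z = (0.6484 − 0.5802)/0.0457 = 0.0682/0.0457 = 1.49.
Two-sided p-value ≈ 2·Φ(−1.491) = 0.1359.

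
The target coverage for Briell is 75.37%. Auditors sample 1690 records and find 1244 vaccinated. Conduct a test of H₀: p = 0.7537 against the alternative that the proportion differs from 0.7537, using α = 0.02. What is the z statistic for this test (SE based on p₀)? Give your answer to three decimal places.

p̂ = 1244/1690 ≈ 0.73609.
Under H₀, SE = √(0.7537·0.2463/1690) = √(0.000109844) = 0.01048.
z = (0.73609 − 0.7537)/0.01048 = -0.01761/0.01048 = -1.680.
Two-sided p-value ≈ 2·Φ(−1.680) = 0.0930. With α = 0.02, fail to reject H₀.

z = -1.680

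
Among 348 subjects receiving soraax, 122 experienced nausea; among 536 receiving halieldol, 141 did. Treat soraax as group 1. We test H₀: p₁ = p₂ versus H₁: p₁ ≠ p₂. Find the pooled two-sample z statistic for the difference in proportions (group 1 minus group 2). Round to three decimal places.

z = 2.781

p̂₁ = 122/348 = 0.35057, p̂₂ = 141/536 = 0.26306.
Pooled p̂ = (122+141)/(348+536) = 263/884 = 0.29751.
SE = √(p̂(1−p̂)(1/n₁+1/n₂)) = √(0.29751·0.70249·0.00473923) = √(0.000990492) = 0.03147.
z = (0.35057 − 0.26306)/0.03147 = 0.08751/0.03147 = 2.781.
p-value = 2·P(Z > 2.781) ≈ 0.0054.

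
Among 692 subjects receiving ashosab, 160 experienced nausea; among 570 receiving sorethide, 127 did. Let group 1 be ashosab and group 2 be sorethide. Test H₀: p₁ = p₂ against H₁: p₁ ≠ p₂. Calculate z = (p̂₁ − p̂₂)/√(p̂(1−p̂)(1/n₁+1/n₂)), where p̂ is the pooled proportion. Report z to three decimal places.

z = 0.355

p̂₁ = 160/692 ≈ 0.231214, p̂₂ = 127/570 ≈ 0.222807.
Pooled p̂ = (160+127)/(692+570) = 287/1262 = 0.227417.
SE = √(0.175698 × 0.00319947) = 0.023710.
z = (0.231214 − 0.222807)/0.023710 = 0.008407/0.023710 = 0.355.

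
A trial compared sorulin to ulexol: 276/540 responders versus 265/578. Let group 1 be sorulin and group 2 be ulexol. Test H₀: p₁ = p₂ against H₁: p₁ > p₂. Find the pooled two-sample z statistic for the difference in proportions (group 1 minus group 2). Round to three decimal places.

p̂₁ = 276/540 = 0.51111, p̂₂ = 265/578 = 0.45848.
Pooled p̂ = (276+265)/(540+578) = 541/1118 = 0.48390.
SE = √(p̂(1−p̂)(1/n₁+1/n₂)) = √(0.48390·0.51610·0.00358196) = √(0.00089456) = 0.02991.
z = (0.51111 − 0.45848)/0.02991 = 0.05263/0.02991 = 1.760.
p-value = P(Z > 1.760) ≈ 0.0392.

z = 1.760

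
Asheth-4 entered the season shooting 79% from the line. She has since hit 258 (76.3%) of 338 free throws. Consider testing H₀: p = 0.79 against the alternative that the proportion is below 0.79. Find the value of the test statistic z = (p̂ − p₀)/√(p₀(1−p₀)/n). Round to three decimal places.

p̂ = 258/338 ≈ 0.76331.
Standard error under H₀: √(0.79×0.21/338) = 0.02215.
z = (0.76331 − 0.79)/0.02215 = -0.02669/0.02215 = -1.205.
p-value = P(Z < -1.205) ≈ 0.1142.

z = -1.205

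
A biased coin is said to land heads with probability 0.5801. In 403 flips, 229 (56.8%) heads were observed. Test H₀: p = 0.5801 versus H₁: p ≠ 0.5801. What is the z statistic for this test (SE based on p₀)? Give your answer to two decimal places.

p̂ = 229/403 ≈ 0.5682.
SE = √(p₀(1−p₀)/n) = √(0.24358/403) = 0.0246.
z = (0.5682 − 0.5801)/0.0246 = -0.0119/0.0246 = -0.48.

z = -0.48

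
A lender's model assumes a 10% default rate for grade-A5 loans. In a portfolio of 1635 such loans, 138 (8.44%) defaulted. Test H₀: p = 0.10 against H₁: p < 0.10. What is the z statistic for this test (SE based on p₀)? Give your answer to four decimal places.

p̂ = 138/1635 ≈ 0.0844037.
Standard error under H₀: √(0.1×0.9/1635) = 0.0074193.
z = (0.0844037 − 0.1)/0.0074193 = -0.0155963/0.0074193 = -2.1021.
p-value = P(Z < -2.102) ≈ 0.0178.

z = -2.1021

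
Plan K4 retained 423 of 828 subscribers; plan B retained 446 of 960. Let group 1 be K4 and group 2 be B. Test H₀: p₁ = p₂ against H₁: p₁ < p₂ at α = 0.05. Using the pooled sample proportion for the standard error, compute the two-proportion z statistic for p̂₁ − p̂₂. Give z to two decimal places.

p̂₁ = 423/828 ≈ 0.5109, p̂₂ = 446/960 ≈ 0.4646.
Pooled p̂ = (423+446)/(828+960) = 869/1788 = 0.4860.
SE = √(p̂(1−p̂)(1/n₁+1/n₂)) = √(0.4860·0.5140·0.0022494) = √(0.000561909) = 0.0237.
z = (0.5109 − 0.4646)/0.0237 = 0.0463/0.0237 = 1.95.
p-value = P(Z < 1.953) ≈ 0.9746; since p > α = 0.05, fail to reject H₀.

z = 1.95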